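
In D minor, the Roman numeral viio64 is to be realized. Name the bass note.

G

viio in D minor has root C#; the chord is C#-E-G.
The figure 64 means second inversion — the fifth is in the bass.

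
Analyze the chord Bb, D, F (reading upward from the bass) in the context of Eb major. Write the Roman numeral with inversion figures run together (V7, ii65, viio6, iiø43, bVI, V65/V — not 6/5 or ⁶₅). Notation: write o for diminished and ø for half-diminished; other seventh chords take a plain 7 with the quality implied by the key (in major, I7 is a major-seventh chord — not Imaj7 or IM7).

The pitches Bb-D-F form a major triad rooted on Bb.
In Eb major, Bb is the dominant; the diatonic major triad there is V.

V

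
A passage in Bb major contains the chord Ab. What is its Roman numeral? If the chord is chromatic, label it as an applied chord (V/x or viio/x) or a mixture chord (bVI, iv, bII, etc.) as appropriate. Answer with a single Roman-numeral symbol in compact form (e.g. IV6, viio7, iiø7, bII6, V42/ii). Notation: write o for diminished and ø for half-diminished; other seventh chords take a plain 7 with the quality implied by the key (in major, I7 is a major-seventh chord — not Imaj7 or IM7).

The pitches Ab-C-Eb form a major triad rooted on Ab.
Ab is the lowered seventh degree of Bb major (diatonic 7 would be A). This is a major triad on the lowered seventh degree (the subtonic), borrowed from the parallel minor.

bVII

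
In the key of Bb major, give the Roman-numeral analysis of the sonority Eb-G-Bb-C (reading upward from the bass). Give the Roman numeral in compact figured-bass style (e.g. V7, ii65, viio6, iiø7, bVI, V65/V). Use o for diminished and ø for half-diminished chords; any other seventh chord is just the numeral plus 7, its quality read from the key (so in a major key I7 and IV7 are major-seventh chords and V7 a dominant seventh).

The pitches C-Eb-G-Bb form a minor seventh chord rooted on C.
C is scale degree 2 in Bb major, and a minor seventh chord on that degree is written ii7.
With Eb in the bass the chord is in first inversion, so the figured bass is 65.

ii65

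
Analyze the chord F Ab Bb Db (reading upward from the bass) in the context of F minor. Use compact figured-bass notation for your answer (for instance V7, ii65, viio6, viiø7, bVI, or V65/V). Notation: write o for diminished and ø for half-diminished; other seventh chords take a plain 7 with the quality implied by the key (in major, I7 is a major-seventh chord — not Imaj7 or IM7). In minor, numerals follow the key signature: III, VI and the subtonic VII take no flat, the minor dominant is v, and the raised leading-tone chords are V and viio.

The pitches Bb-Db-F-Ab form a minor seventh chord rooted on Bb.
Bb is scale degree 4 in F minor, and a minor seventh chord on that degree is written iv7.
With F in the bass the chord is in second inversion, so the figured bass is 43.

iv43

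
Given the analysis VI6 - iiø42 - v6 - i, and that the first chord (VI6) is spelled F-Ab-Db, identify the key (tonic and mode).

The chord Db/F is a major triad rooted on Db; its label is VI6.
Counting down 5 scale steps from Db places the tonic on F; a major triad on degree 6 is diatonic only in minor.

F minor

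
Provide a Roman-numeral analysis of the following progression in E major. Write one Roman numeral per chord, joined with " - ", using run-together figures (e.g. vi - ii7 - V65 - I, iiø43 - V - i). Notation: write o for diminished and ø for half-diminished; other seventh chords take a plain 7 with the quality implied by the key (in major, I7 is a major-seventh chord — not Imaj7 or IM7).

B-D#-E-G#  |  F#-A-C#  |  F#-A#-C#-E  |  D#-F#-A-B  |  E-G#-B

B-D#-E-G#: root E is the tonic; major seventh chord there is I43.
F#-A-C# has root F#, degree 2 in E major, so ii.
F#-A#-C#-E: chromatic; F# is V of V, so V7/V.
D#-F#-A-B has root B, degree 5 in E major, so V65.
E-G#-B: root E is the tonic; major triad there is I.

I43 - ii - V7/V - V65 - I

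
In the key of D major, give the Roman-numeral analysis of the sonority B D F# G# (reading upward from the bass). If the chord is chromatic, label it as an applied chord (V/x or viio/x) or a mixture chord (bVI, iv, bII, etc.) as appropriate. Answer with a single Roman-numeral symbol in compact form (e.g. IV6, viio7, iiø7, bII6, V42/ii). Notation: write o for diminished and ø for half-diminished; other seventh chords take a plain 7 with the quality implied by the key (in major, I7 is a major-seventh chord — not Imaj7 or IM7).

viiø65/V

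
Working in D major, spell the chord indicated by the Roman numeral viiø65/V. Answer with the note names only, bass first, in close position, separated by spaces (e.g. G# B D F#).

The slash marks an applied leading-tone chord: viio of V. In D major, V is A, so the leading tone to it is G#, a half step below.
Building a half-diminished seventh chord on G# gives G#-B-D-F#.
With the 65 figure the chord is in first inversion; from the bass B upward in close position it reads B-D-F#-G#.

B D F# G#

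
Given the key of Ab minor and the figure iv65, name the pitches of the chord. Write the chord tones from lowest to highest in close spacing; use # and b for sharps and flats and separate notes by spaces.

In Ab minor, the fourth degree is Db, and the diatonic chord built there is a minor seventh chord.
That chord is spelled Db-Fb-Ab-Cb.
The figured bass 65 indicates first inversion, placing the third (Fb) in the bass: Fb-Ab-Cb-Db.

Fb Ab Cb Db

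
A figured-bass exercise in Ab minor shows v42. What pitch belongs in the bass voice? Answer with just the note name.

v in Ab minor has root Eb; the chord is Eb-Gb-Bb-Db.
The figure 42 means third inversion — the seventh is in the bass.

Db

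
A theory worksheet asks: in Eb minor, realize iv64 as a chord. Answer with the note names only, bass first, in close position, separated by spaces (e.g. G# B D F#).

Eb Ab Cb

In Eb minor, the subdominant is Ab, and the diatonic chord built there is a minor triad.
Stacking thirds from Ab gives Ab-Cb-Eb.
The figured bass 64 indicates second inversion, placing the fifth (Eb) in the bass: Eb-Ab-Cb.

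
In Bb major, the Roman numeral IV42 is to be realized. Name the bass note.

IV in Bb major has root Eb; the chord is Eb-G-Bb-D.
The figure 42 means third inversion — the seventh is in the bass.

D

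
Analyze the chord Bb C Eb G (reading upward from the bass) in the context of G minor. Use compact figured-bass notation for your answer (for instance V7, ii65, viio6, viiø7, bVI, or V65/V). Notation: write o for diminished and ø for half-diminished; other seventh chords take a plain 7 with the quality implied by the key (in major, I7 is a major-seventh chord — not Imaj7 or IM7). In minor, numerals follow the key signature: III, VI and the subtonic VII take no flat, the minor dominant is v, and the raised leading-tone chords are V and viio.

iv42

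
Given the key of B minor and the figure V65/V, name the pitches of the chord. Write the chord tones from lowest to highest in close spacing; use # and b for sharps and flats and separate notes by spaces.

E# G# B C#

V65/V is a secondary dominant — the dominant seventh of V. V in B minor is F#, so the applied chord's root is C#, a perfect fifth above.
Building a dominant seventh chord on C# gives C#-E#-G#-B.
With the 65 figure the chord is in first inversion; from the bass E# upward in close position it reads E#-G#-B-C#.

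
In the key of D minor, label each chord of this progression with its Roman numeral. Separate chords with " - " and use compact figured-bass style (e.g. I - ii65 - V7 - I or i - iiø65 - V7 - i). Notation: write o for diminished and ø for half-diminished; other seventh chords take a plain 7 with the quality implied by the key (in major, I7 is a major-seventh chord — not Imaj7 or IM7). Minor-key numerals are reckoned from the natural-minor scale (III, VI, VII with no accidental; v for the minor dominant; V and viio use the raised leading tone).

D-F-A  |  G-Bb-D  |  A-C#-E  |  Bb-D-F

D-F-A: root D is the tonic; minor triad there is i.
G-Bb-D: minor triad on G = scale degree 4 → iv.
A-C#-E: major triad on A = scale degree 5 → V.
Bb-D-F has root Bb, degree 6 in D minor, so VI.

i - iv - V - VI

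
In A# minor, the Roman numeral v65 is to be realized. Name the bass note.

G#

v in A# minor has root E#; the chord is E#-G#-B#-D#.
The figure 65 means first inversion — the third is in the bass.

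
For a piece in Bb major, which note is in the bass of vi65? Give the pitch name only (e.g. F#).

vi in Bb major has root G; the chord is G-Bb-D-F.
The figure 65 means first inversion — the third is in the bass.

Bb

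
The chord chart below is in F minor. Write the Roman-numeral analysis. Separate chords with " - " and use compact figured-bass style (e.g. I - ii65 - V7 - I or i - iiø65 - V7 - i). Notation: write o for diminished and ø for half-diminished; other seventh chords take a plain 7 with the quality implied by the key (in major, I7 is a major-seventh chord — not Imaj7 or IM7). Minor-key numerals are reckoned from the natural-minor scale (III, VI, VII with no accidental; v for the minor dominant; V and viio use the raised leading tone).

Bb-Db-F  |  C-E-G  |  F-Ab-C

Bb-Db-F has root Bb, degree 4 in F minor, so iv.
C-E-G has root C, degree 5 in F minor, so V.
F-Ab-C: minor triad on F = scale degree 1 → i.

iv - V - i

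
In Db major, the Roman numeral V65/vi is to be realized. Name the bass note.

A

The applied chord V65/vi is rooted on F: F-A-C-Eb.
The figure 65 means first inversion — the third is in the bass.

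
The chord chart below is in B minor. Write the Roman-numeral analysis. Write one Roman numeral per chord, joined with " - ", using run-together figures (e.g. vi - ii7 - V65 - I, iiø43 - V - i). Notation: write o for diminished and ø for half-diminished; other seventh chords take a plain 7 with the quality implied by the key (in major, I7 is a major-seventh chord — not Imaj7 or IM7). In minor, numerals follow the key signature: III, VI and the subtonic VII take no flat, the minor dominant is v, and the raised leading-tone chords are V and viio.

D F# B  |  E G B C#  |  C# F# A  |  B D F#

D-F#-B has root B, degree 1 in B minor, so i6.
E-G-B-C#: half-diminished seventh chord on C# = scale degree 2 → iiø65.
C#-F#-A: root F# is the dominant; minor triad there is v64.
B-D-F#: minor triad on B = scale degree 1 → i.

i6 - iiø65 - v64 - i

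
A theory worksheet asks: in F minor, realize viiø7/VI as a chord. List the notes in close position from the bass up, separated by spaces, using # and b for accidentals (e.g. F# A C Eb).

The slash marks an applied leading-tone chord: viio of VI. In F minor, VI is Db, so the leading tone to it is C, a half step below.
Building a half-diminished seventh chord on C gives C-Eb-Gb-Bb.

C Eb Gb Bb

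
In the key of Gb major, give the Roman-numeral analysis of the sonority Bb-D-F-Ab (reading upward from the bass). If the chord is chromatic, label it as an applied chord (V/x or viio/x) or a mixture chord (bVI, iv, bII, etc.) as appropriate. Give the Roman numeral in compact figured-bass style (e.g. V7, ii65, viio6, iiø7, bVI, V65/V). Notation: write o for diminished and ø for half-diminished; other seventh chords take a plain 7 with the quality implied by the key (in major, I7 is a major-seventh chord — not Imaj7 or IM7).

The pitches Bb-D-F-Ab form a dominant seventh chord rooted on Bb.
Bb is not a diatonic chord root with this quality in Gb major, but it lies a perfect fifth above Eb (vi), so the chord functions as an applied dominant of vi.

V7/vi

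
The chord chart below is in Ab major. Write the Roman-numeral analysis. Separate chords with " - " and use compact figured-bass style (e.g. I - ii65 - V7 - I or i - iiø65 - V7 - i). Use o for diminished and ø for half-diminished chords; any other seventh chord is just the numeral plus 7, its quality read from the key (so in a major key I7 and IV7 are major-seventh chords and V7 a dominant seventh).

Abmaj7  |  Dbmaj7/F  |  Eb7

I7 - IV65 - V7

Abmaj7 has root Ab, degree 1 in Ab major, so I7.
Dbmaj7/F: major seventh chord on Db = scale degree 4 → IV65.
Eb7: root Eb is the dominant; dominant seventh chord there is V7.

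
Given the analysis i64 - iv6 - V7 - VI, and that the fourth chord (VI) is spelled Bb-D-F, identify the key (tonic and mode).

D minor

The chord Bb is a major triad rooted on Bb; its label is VI.
VI on Bb implies Bb is the submediant; that puts the tonic at D, and the uppercase numeral fits minor mode.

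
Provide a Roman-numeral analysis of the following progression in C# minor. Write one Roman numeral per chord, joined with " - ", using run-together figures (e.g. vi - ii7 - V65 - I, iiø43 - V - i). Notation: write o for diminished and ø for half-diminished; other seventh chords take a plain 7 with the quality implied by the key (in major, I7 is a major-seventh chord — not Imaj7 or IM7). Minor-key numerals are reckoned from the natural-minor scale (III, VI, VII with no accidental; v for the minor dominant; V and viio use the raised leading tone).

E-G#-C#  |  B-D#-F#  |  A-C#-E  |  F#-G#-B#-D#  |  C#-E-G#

i6 - VII - VI - V42 - i

E-G#-C# has root C#, degree 1 in C# minor, so i6.
B-D#-F#: major triad on B = scale degree 7 → VII.
A-C#-E: major triad on A = scale degree 6 → VI.
F#-G#-B#-D# has root G#, degree 5 in C# minor, so V42.
C#-E-G# has root C#, degree 1 in C# minor, so i.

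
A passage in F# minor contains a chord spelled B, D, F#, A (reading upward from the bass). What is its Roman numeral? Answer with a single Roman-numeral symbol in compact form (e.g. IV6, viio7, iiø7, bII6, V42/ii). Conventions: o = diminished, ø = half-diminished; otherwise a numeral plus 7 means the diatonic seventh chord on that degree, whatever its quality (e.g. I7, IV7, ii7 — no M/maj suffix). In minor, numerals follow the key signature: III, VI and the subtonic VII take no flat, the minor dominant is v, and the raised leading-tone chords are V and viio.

iv7

The pitches B-D-F#-A form a minor seventh chord rooted on B.
In F# minor, B is the subdominant; the diatonic minor seventh chord there is iv7.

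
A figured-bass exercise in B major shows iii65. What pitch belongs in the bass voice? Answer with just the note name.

F#

iii in B major has root D#; the chord is D#-F#-A#-C#.
The figure 65 means first inversion — the third is in the bass.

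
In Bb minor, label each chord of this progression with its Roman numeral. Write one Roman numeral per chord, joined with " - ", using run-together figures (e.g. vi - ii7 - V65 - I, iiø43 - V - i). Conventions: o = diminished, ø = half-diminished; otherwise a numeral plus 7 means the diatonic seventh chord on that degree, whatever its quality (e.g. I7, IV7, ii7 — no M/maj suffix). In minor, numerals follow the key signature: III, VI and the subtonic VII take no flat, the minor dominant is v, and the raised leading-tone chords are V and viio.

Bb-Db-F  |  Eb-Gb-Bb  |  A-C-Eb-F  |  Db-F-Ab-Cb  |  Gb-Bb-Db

i - iv - V65 - V7/VI - VI

Bb-Db-F: root Bb is the tonic; minor triad there is i.
Eb-Gb-Bb has root Eb, degree 4 in Bb minor, so iv.
A-C-Eb-F: dominant seventh chord on F = scale degree 5 → V65.
Db-F-Ab-Cb is the secondary dominant of VI (dominant seventh chord on Db): V7/VI.
Gb-Bb-Db: root Gb is the submediant; major triad there is VI.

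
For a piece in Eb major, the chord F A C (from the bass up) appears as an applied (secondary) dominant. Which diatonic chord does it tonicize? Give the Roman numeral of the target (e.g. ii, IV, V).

The chord is a major triad on F.
A dominant resolves down a perfect fifth: F → Bb. In Eb major, Bb is scale degree 5, i.e. V.

V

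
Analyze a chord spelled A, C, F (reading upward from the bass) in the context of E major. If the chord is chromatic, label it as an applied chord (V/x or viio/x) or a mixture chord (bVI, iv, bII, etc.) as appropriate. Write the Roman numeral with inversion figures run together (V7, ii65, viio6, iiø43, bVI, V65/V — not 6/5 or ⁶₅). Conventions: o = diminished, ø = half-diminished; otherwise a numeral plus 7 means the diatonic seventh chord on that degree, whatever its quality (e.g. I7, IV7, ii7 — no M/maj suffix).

bII6

Stacked in thirds the chord is F-A-C: a major triad on F.
F is the lowered second degree of E major (diatonic 2 would be F#). This is the Neapolitan sixth — a major triad on the lowered second degree, here in its customary first inversion.
With A in the bass the chord is in first inversion, so the figured bass is 6.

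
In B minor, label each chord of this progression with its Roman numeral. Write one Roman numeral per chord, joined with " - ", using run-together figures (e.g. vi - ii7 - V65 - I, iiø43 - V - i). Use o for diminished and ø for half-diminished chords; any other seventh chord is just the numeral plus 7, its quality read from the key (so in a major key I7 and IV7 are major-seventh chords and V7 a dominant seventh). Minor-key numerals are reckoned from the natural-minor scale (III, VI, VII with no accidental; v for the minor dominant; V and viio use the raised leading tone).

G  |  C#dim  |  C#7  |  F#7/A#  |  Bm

VI - iio - V7/V - V65 - i

G: major triad on G = scale degree 6 → VI.
C#dim has root C#, degree 2 in B minor, so iio.
C#7: a dominant seventh chord on C#, the applied dominant of V → V7/V.
F#7/A#: dominant seventh chord on F# = scale degree 5 → V65.
Bm: root B is the tonic; minor triad there is i.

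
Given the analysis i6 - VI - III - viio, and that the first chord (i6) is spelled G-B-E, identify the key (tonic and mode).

The anchor chord is a minor triad on E, labeled i6.
If E is scale degree 1 and the mode makes that degree carry a minor triad, the tonic is E and the mode is minor.

E minor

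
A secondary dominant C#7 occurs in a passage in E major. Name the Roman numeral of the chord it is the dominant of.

ii

The chord is a dominant seventh chord on C#.
A dominant resolves down a perfect fifth: C# → F#. In E major, F# is scale degree 2, i.e. ii.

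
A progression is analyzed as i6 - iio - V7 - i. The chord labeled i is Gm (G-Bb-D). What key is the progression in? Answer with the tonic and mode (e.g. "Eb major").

G minor

i is given as G-Bb-D — a minor triad with root G.
If G is scale degree 1 and the mode makes that degree carry a minor triad, the tonic is G and the mode is minor.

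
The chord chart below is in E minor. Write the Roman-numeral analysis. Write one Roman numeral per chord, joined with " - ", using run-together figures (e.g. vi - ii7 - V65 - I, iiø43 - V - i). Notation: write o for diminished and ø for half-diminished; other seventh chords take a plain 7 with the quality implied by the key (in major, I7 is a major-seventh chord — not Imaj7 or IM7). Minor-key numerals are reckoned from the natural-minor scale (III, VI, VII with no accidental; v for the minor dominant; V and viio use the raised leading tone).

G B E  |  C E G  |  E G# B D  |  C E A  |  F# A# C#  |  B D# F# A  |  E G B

i6 - VI - V7/iv - iv6 - V/V - V7 - i

G-B-E: minor triad on E = scale degree 1 → i6.
C-E-G: root C is the submediant; major triad there is VI.
E-G#-B-D: a dominant seventh chord on E, the applied dominant of iv → V7/iv.
C-E-A: minor triad on A = scale degree 4 → iv6.
F#-A#-C#: a major triad on F#, the applied dominant of V → V/V.
B-D#-F#-A: root B is the dominant; dominant seventh chord there is V7.
E-G-B: root E is the tonic; minor triad there is i.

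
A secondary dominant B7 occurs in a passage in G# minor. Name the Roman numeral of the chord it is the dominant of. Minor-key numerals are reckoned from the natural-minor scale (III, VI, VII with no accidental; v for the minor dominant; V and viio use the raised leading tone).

The chord is a dominant seventh chord on B.
A dominant resolves down a perfect fifth: B → E. In G# minor, E is scale degree 6, i.e. VI.

VI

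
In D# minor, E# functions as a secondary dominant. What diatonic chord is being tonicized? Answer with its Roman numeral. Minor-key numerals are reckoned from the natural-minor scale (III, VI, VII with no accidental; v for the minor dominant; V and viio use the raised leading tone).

V

The chord is a major triad on E#.
A dominant resolves down a perfect fifth: E# → A#. In D# minor, A# is scale degree 5, i.e. V.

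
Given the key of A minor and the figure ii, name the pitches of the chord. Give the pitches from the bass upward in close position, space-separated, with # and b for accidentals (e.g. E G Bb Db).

B D F#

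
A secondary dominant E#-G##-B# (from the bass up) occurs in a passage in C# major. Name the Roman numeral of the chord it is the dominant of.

vi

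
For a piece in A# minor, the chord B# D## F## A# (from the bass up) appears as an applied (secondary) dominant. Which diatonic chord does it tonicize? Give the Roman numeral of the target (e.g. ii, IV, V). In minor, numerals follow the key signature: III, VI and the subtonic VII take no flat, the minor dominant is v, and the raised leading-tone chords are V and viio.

The chord is a dominant seventh chord on B#.
A dominant resolves down a perfect fifth: B# → E#. In A# minor, E# is scale degree 5, i.e. V.

V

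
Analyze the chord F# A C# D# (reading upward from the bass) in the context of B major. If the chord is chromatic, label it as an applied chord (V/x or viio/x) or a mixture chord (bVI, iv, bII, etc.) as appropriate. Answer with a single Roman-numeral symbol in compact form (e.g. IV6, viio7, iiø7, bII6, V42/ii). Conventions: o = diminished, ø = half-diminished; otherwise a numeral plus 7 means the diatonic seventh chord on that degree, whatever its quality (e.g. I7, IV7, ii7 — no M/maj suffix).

viiø65/IV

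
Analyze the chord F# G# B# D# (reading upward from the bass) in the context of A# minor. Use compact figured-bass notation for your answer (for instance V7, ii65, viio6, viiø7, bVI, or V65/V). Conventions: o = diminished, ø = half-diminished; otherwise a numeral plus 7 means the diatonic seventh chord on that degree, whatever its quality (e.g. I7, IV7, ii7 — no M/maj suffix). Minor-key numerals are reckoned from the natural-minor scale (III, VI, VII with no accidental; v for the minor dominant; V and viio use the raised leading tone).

The pitches G#-B#-D#-F# form a dominant seventh chord rooted on G#.
G# is scale degree 7 in A# minor, and a dominant seventh chord on that degree is written VII7.
With F# in the bass the chord is in third inversion, so the figured bass is 42.

VII42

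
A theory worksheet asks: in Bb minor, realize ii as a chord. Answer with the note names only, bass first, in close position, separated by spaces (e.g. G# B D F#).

C Eb G

ii is the minor supertonic, borrowed from the parallel major (the Dorian ii). In Bb minor that root is C.
So the chord is C-Eb-G.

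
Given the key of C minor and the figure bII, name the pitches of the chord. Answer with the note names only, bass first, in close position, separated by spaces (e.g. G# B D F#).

Db F Ab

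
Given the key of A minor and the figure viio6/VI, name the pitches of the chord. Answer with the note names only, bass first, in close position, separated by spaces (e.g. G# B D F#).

The slash marks an applied leading-tone chord: viio of VI. In A minor, VI is F, so the leading tone to it is E, a half step below.
Building a diminished triad on E gives E-G-Bb.
With the 6 figure the chord is in first inversion; from the bass G upward in close position it reads G-Bb-E.

G Bb E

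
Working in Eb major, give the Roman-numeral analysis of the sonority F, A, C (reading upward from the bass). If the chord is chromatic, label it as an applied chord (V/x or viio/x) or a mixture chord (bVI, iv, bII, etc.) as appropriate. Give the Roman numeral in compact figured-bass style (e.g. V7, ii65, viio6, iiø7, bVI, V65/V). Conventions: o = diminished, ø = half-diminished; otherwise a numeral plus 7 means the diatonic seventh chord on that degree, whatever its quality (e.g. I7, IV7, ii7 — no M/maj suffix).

V/V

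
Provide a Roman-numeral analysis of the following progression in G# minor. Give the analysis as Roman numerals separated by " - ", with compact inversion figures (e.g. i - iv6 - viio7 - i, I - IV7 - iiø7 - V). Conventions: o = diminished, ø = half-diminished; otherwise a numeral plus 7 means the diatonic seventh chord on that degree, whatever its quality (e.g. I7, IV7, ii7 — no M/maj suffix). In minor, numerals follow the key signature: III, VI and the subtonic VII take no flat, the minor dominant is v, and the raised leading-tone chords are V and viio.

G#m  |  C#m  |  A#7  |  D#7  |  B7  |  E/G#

i - iv - V7/V - V7 - V7/VI - VI6

G#m: minor triad on G# = scale degree 1 → i.
C#m: root C# is the subdominant; minor triad there is iv.
A#7 is the secondary dominant of V (dominant seventh chord on A#): V7/V.
D#7: dominant seventh chord on D# = scale degree 5 → V7.
B7: a dominant seventh chord on B, the applied dominant of VI → V7/VI.
E/G#: major triad on E = scale degree 6 → VI6.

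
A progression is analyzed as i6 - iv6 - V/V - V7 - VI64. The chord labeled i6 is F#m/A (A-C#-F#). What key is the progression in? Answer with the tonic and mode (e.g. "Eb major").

F# minor

The chord F#m/A is a minor triad rooted on F#; its label is i6.
If F# is scale degree 1 and the mode makes that degree carry a minor triad, the tonic is F# and the mode is minor.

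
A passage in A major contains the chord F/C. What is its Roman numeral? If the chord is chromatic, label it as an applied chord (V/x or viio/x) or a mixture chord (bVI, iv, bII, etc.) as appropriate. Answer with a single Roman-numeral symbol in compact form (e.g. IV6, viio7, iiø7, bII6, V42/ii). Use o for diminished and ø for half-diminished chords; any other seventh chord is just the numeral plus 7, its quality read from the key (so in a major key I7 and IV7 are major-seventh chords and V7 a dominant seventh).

bVI64

The pitches F-A-C form a major triad rooted on F.
F is the lowered sixth degree of A major (diatonic 6 would be F#). This is a major triad on the lowered sixth degree, borrowed from the parallel minor.
With C in the bass the chord is in second inversion, so the figured bass is 64.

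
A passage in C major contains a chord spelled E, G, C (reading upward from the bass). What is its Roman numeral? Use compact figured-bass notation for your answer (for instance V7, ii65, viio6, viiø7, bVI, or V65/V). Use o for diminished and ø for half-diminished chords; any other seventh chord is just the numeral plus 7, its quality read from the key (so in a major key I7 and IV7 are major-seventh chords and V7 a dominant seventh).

I6

Stacked in thirds the chord is C-E-G: a major triad on C.
C is scale degree 1 in C major, and a major triad on that degree is written I.
With E in the bass the chord is in first inversion, so the figured bass is 6.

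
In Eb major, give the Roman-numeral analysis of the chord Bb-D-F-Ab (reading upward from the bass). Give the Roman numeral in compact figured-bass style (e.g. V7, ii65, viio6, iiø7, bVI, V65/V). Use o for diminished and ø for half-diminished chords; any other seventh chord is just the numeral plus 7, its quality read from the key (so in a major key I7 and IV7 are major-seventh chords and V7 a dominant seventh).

The pitches Bb-D-F-Ab form a dominant seventh chord rooted on Bb.
In Eb major, Bb is the dominant; the diatonic dominant seventh chord there is V7.

V7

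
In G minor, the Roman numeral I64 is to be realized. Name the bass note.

I in G minor has root G; the chord is G-B-D.
The figure 64 means second inversion — the fifth is in the bass.

D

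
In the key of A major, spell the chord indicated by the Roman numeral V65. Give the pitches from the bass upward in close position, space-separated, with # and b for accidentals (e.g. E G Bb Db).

G# B D E

In A major, the fifth degree is E, and the diatonic chord built there is a dominant seventh chord.
Stacking thirds from E gives E-G#-B-D.
With the 65 figure the chord is in first inversion; from the bass G# upward in close position it reads G#-B-D-E.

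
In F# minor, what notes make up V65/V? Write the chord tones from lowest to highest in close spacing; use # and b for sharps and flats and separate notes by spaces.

V65/V is a secondary dominant — the dominant seventh of V. V in F# minor is C#, so the applied chord's root is G#, a perfect fifth above.
Building a dominant seventh chord on G# gives G#-B#-D#-F#.
With the 65 figure the chord is in first inversion; from the bass B# upward in close position it reads B#-D#-F#-G#.

B# D# F# G#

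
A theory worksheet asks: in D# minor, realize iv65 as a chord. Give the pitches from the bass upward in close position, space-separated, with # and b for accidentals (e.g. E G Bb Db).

B D# F# G#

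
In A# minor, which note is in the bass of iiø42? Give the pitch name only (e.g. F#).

A#

iiø in A# minor has root B#; the chord is B#-D#-F#-A#.
The figure 42 means third inversion — the seventh is in the bass.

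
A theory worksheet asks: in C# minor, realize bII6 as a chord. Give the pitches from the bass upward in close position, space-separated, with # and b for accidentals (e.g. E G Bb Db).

F# A D

Scale degree 2 in C# minor is D#; lowering it a half step gives D. bII6 is the Neapolitan sixth — a major triad on the lowered second degree, here in its customary first inversion.
So the chord is D-F#-A.
With the 6 figure the chord is in first inversion; from the bass F# upward in close position it reads F#-A-D.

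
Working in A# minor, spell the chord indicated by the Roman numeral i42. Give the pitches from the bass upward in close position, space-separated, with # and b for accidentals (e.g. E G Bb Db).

G# A# C# E#

In A# minor, the first degree is A#, and the diatonic chord built there is a minor seventh chord.
That chord is spelled A#-C#-E#-G#.
With the 42 figure the chord is in third inversion; from the bass G# upward in close position it reads G#-A#-C#-E#.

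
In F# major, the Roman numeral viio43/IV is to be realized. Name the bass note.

E

The applied chord viio43/IV is rooted on A#: A#-C#-E-G.
The figure 43 means second inversion — the fifth is in the bass.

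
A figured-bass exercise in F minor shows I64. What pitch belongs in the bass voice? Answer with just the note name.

C

I in F minor has root F; the chord is F-A-C.
The figure 64 means second inversion — the fifth is in the bass.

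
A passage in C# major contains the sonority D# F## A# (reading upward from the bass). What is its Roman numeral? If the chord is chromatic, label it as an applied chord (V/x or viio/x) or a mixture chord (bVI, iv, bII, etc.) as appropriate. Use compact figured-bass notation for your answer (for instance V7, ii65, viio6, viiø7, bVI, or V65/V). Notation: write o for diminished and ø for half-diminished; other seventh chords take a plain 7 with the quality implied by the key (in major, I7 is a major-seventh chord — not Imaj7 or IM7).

V/V

Stacked in thirds the chord is D#-F##-A#: a major triad on D#.
D# is not a diatonic chord root with this quality in C# major, but it lies a perfect fifth above G# (V), so the chord functions as an applied dominant of V.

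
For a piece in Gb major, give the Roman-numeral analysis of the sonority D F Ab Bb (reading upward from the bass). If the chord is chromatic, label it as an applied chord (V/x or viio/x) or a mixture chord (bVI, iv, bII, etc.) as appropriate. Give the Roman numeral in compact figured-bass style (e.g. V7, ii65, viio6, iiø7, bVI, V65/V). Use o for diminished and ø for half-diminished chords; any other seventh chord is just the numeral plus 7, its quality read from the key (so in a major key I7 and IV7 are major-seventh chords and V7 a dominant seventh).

V65/vi

Stacked in thirds the chord is Bb-D-F-Ab: a dominant seventh chord on Bb.
Bb is not a diatonic chord root with this quality in Gb major, but it lies a perfect fifth above Eb (vi), so the chord functions as an applied dominant of vi.
With D in the bass the chord is in first inversion, so the figured bass is 65.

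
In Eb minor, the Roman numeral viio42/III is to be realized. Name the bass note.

Ebb

The applied chord viio42/III is rooted on F: F-Ab-Cb-Ebb.
The figure 42 means third inversion — the seventh is in the bass.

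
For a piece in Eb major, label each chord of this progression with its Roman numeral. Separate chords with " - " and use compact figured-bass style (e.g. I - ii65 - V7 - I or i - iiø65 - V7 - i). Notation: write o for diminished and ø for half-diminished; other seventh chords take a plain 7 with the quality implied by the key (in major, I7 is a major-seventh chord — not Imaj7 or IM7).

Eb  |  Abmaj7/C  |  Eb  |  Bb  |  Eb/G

I - IV65 - I - V - I6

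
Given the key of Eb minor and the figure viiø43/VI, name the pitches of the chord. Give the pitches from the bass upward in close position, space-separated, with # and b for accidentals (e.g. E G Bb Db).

Fb Ab Bb Db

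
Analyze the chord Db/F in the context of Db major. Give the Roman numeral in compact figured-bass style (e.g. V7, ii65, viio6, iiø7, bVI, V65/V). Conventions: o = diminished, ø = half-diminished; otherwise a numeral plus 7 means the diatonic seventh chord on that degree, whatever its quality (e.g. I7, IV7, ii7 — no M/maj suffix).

The pitches Db-F-Ab form a major triad rooted on Db.
In Db major, Db is the tonic; the diatonic major triad there is I.
With F in the bass the chord is in first inversion, so the figured bass is 6.

I6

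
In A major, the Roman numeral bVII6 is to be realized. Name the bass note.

B

bVII in A major has root G; the chord is G-B-D.
The figure 6 means first inversion — the third is in the bass.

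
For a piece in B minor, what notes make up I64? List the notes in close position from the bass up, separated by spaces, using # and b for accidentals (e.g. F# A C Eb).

I64 is the major tonic (Picardy third), borrowed from the parallel major. In B minor that root is B.
So the chord is B-D#-F#.
The figured bass 64 indicates second inversion, placing the fifth (F#) in the bass: F#-B-D#.

F# B D#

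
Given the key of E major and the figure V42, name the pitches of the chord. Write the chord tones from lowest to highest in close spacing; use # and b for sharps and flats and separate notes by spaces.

The numeral's case and figure indicate a dominant seventh chord. In E major its root, the dominant, is B.
That chord is spelled B-D#-F#-A.
With the 42 figure the chord is in third inversion; from the bass A upward in close position it reads A-B-D#-F#.

A B D# F#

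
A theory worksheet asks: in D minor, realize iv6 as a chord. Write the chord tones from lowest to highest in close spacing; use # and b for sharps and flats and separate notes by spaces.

Bb D G

The numeral's case and figure indicate a minor triad. In D minor its root, scale degree 4, is G.
Stacking thirds from G gives G-Bb-D.
The figured bass 6 indicates first inversion, placing the third (Bb) in the bass: Bb-D-G.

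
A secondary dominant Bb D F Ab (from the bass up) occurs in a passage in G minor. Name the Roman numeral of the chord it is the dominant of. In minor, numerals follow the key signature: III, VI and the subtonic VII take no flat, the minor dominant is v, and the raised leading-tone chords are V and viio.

The chord is a dominant seventh chord on Bb.
A dominant resolves down a perfect fifth: Bb → Eb. In G minor, Eb is scale degree 6, i.e. VI.

VI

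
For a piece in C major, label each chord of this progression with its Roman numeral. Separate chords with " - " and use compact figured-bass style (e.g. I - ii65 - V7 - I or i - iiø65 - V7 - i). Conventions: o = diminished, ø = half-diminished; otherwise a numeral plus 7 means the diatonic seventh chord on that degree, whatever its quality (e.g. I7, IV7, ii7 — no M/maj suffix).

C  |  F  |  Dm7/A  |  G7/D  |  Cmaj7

C has root C, degree 1 in C major, so I.
F: root F is the subdominant; major triad there is IV.
Dm7/A has root D, degree 2 in C major, so ii43.
G7/D has root G, degree 5 in C major, so V43.
Cmaj7: major seventh chord on C = scale degree 1 → I7.

I - IV - ii43 - V43 - I7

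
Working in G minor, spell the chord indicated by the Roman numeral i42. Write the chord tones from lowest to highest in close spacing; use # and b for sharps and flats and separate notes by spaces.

F G Bb D

In G minor, the tonic is G, and the diatonic chord built there is a minor seventh chord.
Stacking thirds from G gives G-Bb-D-F.
The figured bass 42 indicates third inversion, placing the seventh (F) in the bass: F-G-Bb-D.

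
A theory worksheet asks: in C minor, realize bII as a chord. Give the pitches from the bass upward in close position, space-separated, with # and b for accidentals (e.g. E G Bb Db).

bII is the Neapolitan chord — a major triad on the lowered second degree. In C minor that root is Db.
So the chord is Db-F-Ab.

Db F Ab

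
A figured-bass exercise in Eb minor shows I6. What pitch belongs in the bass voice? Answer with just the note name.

I in Eb minor has root Eb; the chord is Eb-G-Bb.
The figure 6 means first inversion — the third is in the bass.

G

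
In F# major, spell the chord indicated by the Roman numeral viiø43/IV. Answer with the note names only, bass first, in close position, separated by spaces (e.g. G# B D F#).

viiø43/IV is a secondary leading-tone chord. The target IV is B in F# major; the applied chord is rooted a semitone below, on A#.
Building a half-diminished seventh chord on A# gives A#-C#-E-G#.
With the 43 figure the chord is in second inversion; from the bass E upward in close position it reads E-G#-A#-C#.

E G# A# C#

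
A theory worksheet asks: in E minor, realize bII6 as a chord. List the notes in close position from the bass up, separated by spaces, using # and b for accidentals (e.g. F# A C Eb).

A C F

Scale degree 2 in E minor is F#; lowering it a half step gives F. bII6 is the Neapolitan sixth — a major triad on the lowered second degree, here in its customary first inversion.
So the chord is F-A-C.
With the 6 figure the chord is in first inversion; from the bass A upward in close position it reads A-C-F.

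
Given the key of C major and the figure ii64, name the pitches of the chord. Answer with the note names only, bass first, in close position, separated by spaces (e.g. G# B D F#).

A D F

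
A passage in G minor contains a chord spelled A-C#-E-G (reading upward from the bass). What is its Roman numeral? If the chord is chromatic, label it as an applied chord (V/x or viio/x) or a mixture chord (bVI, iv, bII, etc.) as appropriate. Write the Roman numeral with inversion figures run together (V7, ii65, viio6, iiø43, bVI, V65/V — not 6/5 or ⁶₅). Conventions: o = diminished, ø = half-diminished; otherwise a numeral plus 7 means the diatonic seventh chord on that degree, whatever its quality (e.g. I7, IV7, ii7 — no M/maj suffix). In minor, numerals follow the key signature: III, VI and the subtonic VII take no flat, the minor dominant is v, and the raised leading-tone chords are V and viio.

The pitches A-C#-E-G form a dominant seventh chord rooted on A.
A is not a diatonic chord root with this quality in G minor, but it lies a perfect fifth above D (V), so the chord functions as an applied dominant of V.

V7/V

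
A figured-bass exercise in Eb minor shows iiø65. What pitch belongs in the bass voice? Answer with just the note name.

iiø in Eb minor has root F; the chord is F-Ab-Cb-Eb.
The figure 65 means first inversion — the third is in the bass.

Ab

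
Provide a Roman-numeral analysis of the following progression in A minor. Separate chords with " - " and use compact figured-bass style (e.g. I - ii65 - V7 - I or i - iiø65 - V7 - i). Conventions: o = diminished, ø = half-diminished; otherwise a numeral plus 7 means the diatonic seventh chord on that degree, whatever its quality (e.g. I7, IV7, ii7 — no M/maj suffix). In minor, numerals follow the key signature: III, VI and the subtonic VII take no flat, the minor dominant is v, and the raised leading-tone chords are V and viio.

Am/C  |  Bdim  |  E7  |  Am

Am/C has root A, degree 1 in A minor, so i6.
Bdim: diminished triad on B = scale degree 2 → iio.
E7: root E is the dominant; dominant seventh chord there is V7.
Am has root A, degree 1 in A minor, so i.

i6 - iio - V7 - i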